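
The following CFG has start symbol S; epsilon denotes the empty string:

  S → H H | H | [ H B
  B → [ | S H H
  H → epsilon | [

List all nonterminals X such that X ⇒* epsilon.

Directly nullable (have an epsilon-production): H.
B → S H H with every symbol nullable, so B is nullable.
S → H H with every symbol nullable, so S is nullable.

{ B, H, S }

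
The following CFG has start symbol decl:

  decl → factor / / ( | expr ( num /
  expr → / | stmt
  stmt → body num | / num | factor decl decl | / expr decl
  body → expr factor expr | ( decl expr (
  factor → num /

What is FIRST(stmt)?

From stmt → body num: add FIRST(body) = { (, /, num }.
stmt → / num contributes {/}.
From stmt → factor decl decl: add FIRST(factor) = { num }.
stmt → / expr decl contributes {/}.
Union: FIRST(stmt) = { (, /, num }.

{ (, /, num }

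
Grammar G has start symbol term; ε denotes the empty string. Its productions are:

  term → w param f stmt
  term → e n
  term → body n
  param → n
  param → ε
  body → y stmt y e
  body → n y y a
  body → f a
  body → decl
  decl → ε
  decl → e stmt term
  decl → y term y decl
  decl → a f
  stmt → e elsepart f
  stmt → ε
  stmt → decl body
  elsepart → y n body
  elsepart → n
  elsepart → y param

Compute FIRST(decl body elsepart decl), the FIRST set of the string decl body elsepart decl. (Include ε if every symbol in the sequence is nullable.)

Add FIRST(decl)\{ε} = { a, e, y }; decl is nullable, continue.
Add FIRST(body)\{ε} = { a, e, f, n, y }; body is nullable, continue.
Add FIRST(elsepart) = { n, y }; elsepart is not nullable, stop.

{ a, e, f, n, y }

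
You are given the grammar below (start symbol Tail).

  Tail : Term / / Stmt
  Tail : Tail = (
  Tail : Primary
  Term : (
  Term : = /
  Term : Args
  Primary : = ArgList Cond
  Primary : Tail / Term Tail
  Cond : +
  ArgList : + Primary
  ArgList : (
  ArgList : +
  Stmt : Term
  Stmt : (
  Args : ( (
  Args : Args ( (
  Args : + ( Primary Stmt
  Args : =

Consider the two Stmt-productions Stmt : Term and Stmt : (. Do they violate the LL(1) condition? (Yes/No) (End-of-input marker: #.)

Yes

FIRST(Term) = { (, +, = } and FIRST(() = { ( }.
Both contain (, so the two alternatives are not disjoint — LL(1) conflict.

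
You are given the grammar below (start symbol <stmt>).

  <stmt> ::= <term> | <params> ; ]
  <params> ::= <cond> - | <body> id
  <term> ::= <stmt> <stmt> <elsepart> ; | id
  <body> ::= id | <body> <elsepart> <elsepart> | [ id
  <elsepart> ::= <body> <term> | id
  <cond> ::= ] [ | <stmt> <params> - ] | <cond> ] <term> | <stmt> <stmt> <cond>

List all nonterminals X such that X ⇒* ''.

{ } (none)

No nonterminal has an empty production or an RHS whose symbols are all nullable.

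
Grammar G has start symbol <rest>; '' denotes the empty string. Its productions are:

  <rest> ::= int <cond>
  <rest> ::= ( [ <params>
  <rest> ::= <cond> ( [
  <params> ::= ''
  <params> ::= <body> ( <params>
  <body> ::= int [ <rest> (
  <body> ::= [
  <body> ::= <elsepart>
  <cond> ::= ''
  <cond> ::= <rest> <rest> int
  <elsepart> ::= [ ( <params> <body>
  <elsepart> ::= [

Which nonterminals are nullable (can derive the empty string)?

Directly nullable (have an ''-production): <params>, <cond>.
No other nonterminal has a production whose RHS symbols are all nullable.

{ <cond>, <params> }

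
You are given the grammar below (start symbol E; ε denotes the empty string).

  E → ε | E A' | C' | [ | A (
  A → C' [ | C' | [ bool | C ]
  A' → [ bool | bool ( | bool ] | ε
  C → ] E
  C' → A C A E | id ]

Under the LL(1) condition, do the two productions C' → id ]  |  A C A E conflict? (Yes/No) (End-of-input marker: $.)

FIRST(id ]) = { id } and FIRST(A C A E) = { [, ], id }.
Both contain id, so the two alternatives are not disjoint — LL(1) conflict.

Yes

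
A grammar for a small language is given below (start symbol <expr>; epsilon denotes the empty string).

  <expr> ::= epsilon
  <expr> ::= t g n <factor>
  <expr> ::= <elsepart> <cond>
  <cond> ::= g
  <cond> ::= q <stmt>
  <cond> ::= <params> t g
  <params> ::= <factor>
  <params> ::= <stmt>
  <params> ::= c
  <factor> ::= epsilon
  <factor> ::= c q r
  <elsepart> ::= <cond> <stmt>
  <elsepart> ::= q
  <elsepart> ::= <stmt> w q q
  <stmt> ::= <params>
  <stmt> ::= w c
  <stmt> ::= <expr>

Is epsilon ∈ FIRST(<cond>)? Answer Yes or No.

Nullable nonterminals: <expr>, <factor>, <params>, <stmt>.
No production of <cond> has an RHS whose symbols are all nullable, so <cond> is not nullable.

No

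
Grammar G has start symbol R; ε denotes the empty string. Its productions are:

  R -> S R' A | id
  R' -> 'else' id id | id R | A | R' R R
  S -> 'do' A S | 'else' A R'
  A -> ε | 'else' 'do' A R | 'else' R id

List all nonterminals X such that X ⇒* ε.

{ A, R' }

Directly nullable (have an ε-production): A.
R' -> A with every symbol nullable, so R' is nullable.
No other nonterminal has a production whose RHS symbols are all nullable.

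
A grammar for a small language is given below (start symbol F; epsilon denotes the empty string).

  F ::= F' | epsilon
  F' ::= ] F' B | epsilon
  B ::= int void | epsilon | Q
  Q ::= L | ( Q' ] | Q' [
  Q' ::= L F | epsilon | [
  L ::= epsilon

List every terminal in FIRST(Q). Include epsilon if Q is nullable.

{ (, [, ], epsilon }

From Q ::= L: add FIRST(L) = { epsilon } (including epsilon since L is nullable).
Q ::= ( Q' ] contributes {(}.
From Q ::= Q' [: Q' nullable, take FIRST(Q') ∪ {[} = { [, ] }.
Union: FIRST(Q) = { (, [, ], epsilon }.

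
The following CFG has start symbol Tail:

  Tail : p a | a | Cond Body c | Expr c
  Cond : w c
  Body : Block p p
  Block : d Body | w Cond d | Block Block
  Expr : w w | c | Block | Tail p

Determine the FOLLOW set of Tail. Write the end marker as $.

{ $, p }

Tail is the start symbol, so $ ∈ FOLLOW(Tail).
In Expr : Tail p: add FIRST(p) = { p }.
Union: FOLLOW(Tail) = { $, p }.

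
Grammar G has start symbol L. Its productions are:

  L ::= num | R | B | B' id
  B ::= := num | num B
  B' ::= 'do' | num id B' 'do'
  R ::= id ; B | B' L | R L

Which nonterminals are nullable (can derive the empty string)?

{ } (none)

No nonterminal has an empty production or an RHS whose symbols are all nullable.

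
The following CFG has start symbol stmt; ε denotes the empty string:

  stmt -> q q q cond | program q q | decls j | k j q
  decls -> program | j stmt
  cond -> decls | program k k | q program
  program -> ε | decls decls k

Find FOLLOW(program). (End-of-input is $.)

{ $, j, k, q }

In stmt -> program q q: add FIRST(q q) = { q }.
In decls -> program: program is at the end, add FOLLOW(decls) = { $, j, k }.
In cond -> program k k: add FIRST(k k) = { k }.
In cond -> q program: program is at the end, add FOLLOW(cond) = { $, j, k }.
Union: FOLLOW(program) = { $, j, k, q }.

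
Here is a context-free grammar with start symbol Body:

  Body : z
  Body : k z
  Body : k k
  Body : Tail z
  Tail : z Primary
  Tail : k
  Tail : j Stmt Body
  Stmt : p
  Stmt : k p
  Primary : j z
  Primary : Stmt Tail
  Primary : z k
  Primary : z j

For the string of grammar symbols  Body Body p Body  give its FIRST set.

{ j, k, z }

Add FIRST(Body) = { j, k, z }; Body is not nullable, stop.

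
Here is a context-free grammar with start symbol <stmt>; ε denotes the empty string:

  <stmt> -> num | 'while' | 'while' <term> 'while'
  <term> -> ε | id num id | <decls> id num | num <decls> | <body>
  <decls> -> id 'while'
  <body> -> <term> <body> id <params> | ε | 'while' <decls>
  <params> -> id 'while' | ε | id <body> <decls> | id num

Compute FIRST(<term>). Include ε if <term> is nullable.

{ 'while', id, num, ε }

<term> -> ε contributes ε.
<term> -> id num id contributes {id}.
From <term> -> <decls> id num: add FIRST(<decls>) = { id }.
<term> -> num <decls> contributes {num}.
From <term> -> <body>: add FIRST(<body>) = { 'while', id, num, ε } (including ε since <body> is nullable).
Union: FIRST(<term>) = { 'while', id, num, ε }.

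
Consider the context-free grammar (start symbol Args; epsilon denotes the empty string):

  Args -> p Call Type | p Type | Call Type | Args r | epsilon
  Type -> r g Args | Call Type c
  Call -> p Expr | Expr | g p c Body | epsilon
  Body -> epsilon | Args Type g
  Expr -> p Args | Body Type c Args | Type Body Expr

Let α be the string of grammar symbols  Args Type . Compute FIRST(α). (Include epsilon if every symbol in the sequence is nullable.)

{ g, p, r }

Add FIRST(Args)\{epsilon} = { g, p, r }; Args is nullable, continue.
Add FIRST(Type) = { g, p, r }; Type is not nullable, stop.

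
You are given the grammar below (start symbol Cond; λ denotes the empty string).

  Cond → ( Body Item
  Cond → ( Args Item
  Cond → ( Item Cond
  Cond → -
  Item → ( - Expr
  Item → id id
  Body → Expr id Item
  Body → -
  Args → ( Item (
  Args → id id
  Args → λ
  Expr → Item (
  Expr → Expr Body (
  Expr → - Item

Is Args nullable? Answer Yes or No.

Yes

Args has an λ-production, so Args ⇒ λ.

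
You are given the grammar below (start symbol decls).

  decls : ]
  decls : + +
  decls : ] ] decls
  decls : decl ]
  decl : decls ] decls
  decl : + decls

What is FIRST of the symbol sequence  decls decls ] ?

{ +, ] }

Add FIRST(decls) = { +, ] }; decls is not nullable, stop.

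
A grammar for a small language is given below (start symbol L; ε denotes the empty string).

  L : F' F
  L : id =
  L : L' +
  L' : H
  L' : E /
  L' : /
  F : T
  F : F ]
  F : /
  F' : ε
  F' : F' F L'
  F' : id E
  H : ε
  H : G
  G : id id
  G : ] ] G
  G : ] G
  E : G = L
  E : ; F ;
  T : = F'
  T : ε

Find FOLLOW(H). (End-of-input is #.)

In L' : H: H is at the end, add FOLLOW(L') = { #, +, /, ;, =, ], id }.
Union: FOLLOW(H) = { #, +, /, ;, =, ], id }.

{ #, +, /, ;, =, ], id }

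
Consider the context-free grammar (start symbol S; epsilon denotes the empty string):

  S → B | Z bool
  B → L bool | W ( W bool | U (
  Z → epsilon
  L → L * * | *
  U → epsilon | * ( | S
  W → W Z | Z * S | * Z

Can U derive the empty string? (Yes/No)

U has an epsilon-production, so U ⇒ epsilon.

Yes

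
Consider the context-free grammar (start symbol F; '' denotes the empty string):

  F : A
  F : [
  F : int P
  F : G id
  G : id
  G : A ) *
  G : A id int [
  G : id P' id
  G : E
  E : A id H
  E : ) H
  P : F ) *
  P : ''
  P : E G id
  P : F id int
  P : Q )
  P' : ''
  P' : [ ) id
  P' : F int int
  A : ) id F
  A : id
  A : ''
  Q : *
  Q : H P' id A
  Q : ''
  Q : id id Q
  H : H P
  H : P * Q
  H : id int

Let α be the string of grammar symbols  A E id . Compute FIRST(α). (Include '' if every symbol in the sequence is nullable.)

Add FIRST(A)\{''} = { ), id }; A is nullable, continue.
Add FIRST(E) = { ), id }; E is not nullable, stop.

{ ), id }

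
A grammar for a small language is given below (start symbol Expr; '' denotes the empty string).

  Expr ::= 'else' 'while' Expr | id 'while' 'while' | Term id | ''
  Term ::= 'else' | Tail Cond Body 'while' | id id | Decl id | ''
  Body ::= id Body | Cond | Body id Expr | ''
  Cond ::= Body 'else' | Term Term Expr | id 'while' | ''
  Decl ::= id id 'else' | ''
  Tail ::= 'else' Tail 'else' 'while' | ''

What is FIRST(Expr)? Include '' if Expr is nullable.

{ 'else', 'while', id, '' }

Expr ::= 'else' 'while' Expr contributes {'else'}.
Expr ::= id 'while' 'while' contributes {id}.
From Expr ::= Term id: Term nullable, take FIRST(Term) ∪ {id} = { 'else', 'while', id }.
Expr ::= '' contributes ''.
Union: FIRST(Expr) = { 'else', 'while', id, '' }.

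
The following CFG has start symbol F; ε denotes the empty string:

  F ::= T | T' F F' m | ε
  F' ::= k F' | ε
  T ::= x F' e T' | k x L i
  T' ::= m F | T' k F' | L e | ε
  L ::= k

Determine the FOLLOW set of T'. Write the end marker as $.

{ $, k, m, x }

In F ::= T' F F' m: add FIRST(F F' m) = { k, m, x }.
In T ::= x F' e T': T' is at the end, add FOLLOW(T) = { $, k, m, x }.
In T' ::= T' k F': add FIRST(k F') = { k }.
Union: FOLLOW(T') = { $, k, m, x }.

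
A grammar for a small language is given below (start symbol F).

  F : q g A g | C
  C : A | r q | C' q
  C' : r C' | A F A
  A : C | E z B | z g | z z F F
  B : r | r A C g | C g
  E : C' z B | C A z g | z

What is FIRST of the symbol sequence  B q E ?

{ r, z }

Add FIRST(B) = { r, z }; B is not nullable, stop.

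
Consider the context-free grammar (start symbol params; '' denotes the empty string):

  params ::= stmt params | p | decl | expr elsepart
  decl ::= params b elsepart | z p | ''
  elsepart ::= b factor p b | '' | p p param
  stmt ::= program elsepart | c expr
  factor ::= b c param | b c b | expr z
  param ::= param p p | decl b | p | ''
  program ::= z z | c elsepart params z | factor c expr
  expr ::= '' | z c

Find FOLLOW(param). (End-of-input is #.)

In elsepart ::= p p param: param is at the end, add FOLLOW(elsepart) = { #, b, c, p, z }.
In factor ::= b c param: param is at the end, add FOLLOW(factor) = { c, p }.
In param ::= param p p: add FIRST(p p) = { p }.
Union: FOLLOW(param) = { #, b, c, p, z }.

{ #, b, c, p, z }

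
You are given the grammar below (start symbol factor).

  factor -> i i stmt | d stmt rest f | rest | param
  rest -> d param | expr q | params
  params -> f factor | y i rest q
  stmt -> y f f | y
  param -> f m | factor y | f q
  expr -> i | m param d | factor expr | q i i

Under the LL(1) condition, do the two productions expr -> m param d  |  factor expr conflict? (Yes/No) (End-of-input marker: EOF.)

Yes

FIRST(m param d) = { m } and FIRST(factor expr) = { d, f, i, m, q, y }.
Both contain m, so the two alternatives are not disjoint — LL(1) conflict.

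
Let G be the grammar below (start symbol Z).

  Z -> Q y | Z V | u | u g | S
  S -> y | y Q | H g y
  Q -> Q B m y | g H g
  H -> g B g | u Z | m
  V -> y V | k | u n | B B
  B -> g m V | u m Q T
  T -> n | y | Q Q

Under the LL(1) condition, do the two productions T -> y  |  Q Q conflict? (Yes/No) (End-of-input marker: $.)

FIRST(y) = { y } and FIRST(Q Q) = { g }.
The FIRST sets are disjoint and neither alternative is nullable — no conflict.

No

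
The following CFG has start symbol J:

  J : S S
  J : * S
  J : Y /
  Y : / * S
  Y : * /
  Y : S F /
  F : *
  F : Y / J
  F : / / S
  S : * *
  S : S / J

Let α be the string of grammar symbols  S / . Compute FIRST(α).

{ * }

Add FIRST(S) = { * }; S is not nullable, stop.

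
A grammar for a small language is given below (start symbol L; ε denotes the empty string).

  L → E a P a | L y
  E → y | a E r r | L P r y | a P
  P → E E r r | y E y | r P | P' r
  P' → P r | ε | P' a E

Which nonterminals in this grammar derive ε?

{ P' }

Directly nullable (have an ε-production): P'.
No other nonterminal has a production whose RHS symbols are all nullable.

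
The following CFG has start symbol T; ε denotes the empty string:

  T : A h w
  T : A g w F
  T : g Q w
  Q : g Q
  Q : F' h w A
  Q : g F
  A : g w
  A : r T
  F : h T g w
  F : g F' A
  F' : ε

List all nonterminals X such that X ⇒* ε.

{ F' }

Directly nullable (have an ε-production): F'.
No other nonterminal has a production whose RHS symbols are all nullable.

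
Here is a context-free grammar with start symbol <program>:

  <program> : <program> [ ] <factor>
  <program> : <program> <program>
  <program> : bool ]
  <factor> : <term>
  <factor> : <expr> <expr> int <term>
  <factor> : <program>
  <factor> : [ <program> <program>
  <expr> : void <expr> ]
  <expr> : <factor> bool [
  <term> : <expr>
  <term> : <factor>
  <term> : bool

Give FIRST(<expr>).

<expr> : void <expr> ] contributes {void}.
From <expr> : <factor> bool [: add FIRST(<factor>) = { [, bool, void }.
Union: FIRST(<expr>) = { [, bool, void }.

{ [, bool, void }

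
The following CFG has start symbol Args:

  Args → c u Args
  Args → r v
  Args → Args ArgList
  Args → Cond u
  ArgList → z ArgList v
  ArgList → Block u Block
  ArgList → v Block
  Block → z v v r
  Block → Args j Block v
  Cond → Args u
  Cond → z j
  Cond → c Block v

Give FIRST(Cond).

{ c, r, z }

From Cond → Args u: add FIRST(Args) = { c, r, z }.
Cond → z j contributes {z}.
Cond → c Block v contributes {c}.
Union: FIRST(Cond) = { c, r, z }.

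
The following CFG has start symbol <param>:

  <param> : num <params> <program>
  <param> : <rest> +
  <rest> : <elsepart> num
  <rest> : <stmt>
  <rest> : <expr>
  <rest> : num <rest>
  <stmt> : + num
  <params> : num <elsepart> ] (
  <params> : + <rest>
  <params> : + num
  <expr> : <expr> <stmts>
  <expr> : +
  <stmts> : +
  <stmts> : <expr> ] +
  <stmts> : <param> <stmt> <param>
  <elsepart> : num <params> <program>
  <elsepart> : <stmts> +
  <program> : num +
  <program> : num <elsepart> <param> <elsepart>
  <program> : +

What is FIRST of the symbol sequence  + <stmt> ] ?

{ + }

+ is a terminal; add {+} and stop.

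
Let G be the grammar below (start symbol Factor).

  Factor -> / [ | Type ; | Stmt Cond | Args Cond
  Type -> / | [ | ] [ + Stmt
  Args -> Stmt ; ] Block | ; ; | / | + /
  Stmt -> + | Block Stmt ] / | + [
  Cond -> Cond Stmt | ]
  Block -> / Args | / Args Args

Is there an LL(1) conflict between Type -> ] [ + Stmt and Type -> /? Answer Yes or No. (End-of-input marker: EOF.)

No

FIRST(] [ + Stmt) = { ] } and FIRST(/) = { / }.
The FIRST sets are disjoint and neither alternative is nullable — no conflict.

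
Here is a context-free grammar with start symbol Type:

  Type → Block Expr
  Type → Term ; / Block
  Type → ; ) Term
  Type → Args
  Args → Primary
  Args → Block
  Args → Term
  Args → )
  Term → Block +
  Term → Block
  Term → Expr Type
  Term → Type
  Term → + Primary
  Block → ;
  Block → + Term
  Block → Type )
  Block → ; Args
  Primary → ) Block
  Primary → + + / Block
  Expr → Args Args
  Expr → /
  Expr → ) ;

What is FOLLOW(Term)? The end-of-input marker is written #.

{ #, ), +, /, ; }

In Type → Term ; / Block: add FIRST(; / Block) = { ; }.
In Type → ; ) Term: Term is at the end, add FOLLOW(Type) = { #, ), +, /, ; }.
In Args → Term: Term is at the end, add FOLLOW(Args) = { #, ), +, /, ; }.
In Block → + Term: Term is at the end, add FOLLOW(Block) = { #, ), +, /, ; }.
Union: FOLLOW(Term) = { #, ), +, /, ; }.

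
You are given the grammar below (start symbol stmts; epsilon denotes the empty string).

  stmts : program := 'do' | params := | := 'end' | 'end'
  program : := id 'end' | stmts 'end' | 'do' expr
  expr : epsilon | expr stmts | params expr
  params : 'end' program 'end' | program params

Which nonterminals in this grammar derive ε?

Directly nullable (have an epsilon-production): expr.
No other nonterminal has a production whose RHS symbols are all nullable.

{ expr }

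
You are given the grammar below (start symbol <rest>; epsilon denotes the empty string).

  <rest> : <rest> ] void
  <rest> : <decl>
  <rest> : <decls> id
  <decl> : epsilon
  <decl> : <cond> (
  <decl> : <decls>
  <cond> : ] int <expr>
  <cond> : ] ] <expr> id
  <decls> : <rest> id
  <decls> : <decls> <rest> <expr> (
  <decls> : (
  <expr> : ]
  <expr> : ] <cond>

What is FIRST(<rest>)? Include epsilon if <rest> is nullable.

{ (, ], id, epsilon }

From <rest> : <rest> ] void: <rest> nullable, take FIRST(<rest>) ∪ {]} = { (, ], id }.
From <rest> : <decl>: add FIRST(<decl>) = { (, ], id, epsilon } (including epsilon since <decl> is nullable).
From <rest> : <decls> id: add FIRST(<decls>) = { (, ], id }.
Union: FIRST(<rest>) = { (, ], id, epsilon }.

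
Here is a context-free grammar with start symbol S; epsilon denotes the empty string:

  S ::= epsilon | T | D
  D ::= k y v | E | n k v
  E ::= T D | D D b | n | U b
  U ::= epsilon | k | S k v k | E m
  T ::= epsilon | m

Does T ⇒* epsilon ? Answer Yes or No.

T has an epsilon-production, so T ⇒ epsilon.

Yes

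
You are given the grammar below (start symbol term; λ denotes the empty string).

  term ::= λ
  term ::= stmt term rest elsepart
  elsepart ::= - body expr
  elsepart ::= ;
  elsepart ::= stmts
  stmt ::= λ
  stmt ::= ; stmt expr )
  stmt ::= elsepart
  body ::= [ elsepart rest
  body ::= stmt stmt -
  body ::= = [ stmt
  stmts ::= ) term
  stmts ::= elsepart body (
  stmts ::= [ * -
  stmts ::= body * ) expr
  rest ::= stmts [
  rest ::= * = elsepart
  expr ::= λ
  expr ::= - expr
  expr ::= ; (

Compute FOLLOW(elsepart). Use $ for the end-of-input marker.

{ $, (, ), *, -, ;, =, [ }

In term ::= stmt term rest elsepart: elsepart is at the end, add FOLLOW(term) = { $, (, ), *, -, ;, =, [ }.
In stmt ::= elsepart: elsepart is at the end, add FOLLOW(stmt) = { $, (, ), *, -, ;, =, [ }.
In body ::= [ elsepart rest: add FIRST(rest) = { ), *, -, ;, =, [ }.
In stmts ::= elsepart body (: add FIRST(body () = { ), -, ;, =, [ }.
In rest ::= * = elsepart: elsepart is at the end, add FOLLOW(rest) = { $, (, ), *, -, ;, =, [ }.
Union: FOLLOW(elsepart) = { $, (, ), *, -, ;, =, [ }.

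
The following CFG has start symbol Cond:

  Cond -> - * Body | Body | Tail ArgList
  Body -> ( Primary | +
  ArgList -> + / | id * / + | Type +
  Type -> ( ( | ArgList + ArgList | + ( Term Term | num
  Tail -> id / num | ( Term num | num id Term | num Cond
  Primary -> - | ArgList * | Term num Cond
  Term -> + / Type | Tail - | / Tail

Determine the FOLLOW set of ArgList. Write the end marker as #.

In Cond -> Tail ArgList: ArgList is at the end, add FOLLOW(Cond) = { #, (, +, -, /, id, num }.
In Type -> ArgList + ArgList: add FIRST(+ ArgList) = { + }.
In Type -> ArgList + ArgList: ArgList is at the end, add FOLLOW(Type) = { (, +, -, /, id, num }.
In Primary -> ArgList *: add FIRST(*) = { * }.
Union: FOLLOW(ArgList) = { #, (, *, +, -, /, id, num }.

{ #, (, *, +, -, /, id, num }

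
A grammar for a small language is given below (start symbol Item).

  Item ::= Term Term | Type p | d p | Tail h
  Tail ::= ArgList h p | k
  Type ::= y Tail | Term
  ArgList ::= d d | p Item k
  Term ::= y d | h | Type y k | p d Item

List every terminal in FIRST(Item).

From Item ::= Term Term: add FIRST(Term) = { h, p, y }.
From Item ::= Type p: add FIRST(Type) = { h, p, y }.
Item ::= d p contributes {d}.
From Item ::= Tail h: add FIRST(Tail) = { d, k, p }.
Union: FIRST(Item) = { d, h, k, p, y }.

{ d, h, k, p, y }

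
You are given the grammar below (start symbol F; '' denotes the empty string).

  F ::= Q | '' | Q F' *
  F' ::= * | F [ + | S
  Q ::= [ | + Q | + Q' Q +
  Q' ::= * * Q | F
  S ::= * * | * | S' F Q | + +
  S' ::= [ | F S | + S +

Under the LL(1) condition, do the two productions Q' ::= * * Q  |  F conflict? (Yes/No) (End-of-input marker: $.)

No

FIRST(* * Q) = { * } and FIRST(F) = { +, [, '' }.
The second is nullable but FOLLOW(Q') = { +, [ } is disjoint from FIRST of the first.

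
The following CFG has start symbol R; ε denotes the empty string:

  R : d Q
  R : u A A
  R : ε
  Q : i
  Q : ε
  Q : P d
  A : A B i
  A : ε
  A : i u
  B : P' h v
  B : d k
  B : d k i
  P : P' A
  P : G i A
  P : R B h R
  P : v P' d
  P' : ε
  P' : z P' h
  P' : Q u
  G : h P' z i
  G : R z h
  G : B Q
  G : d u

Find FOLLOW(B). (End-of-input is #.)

{ d, h, i, u, v, z }

In A : A B i: add FIRST(i) = { i }.
In P : R B h R: add FIRST(h R) = { h }.
In G : B Q: add FIRST(Q)\{ε} = { d, h, i, u, v, z }.
  Since Q is nullable, also add FOLLOW(G) = { i }.
Union: FOLLOW(B) = { d, h, i, u, v, z }.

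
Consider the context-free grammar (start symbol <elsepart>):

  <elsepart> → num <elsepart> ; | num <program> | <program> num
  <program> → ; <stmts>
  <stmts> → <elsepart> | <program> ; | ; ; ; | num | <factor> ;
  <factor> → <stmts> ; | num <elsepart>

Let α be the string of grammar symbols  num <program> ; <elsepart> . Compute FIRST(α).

num is a terminal; add {num} and stop.

{ num }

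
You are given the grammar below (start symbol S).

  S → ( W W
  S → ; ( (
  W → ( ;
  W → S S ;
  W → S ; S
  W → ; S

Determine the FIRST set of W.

W → ( ; contributes {(}.
From W → S S ;: add FIRST(S) = { (, ; }.
From W → S ; S: add FIRST(S) = { (, ; }.
W → ; S contributes {;}.
Union: FIRST(W) = { (, ; }.

{ (, ; }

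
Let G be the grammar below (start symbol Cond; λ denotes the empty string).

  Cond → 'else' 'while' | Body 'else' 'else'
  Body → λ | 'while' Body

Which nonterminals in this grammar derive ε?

{ Body }

Directly nullable (have an λ-production): Body.
No other nonterminal has a production whose RHS symbols are all nullable.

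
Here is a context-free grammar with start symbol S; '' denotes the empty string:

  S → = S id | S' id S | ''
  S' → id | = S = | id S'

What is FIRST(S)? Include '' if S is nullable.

{ =, id, '' }

S → = S id contributes {=}.
From S → S' id S: add FIRST(S') = { =, id }.
S → '' contributes ''.
Union: FIRST(S) = { =, id, '' }.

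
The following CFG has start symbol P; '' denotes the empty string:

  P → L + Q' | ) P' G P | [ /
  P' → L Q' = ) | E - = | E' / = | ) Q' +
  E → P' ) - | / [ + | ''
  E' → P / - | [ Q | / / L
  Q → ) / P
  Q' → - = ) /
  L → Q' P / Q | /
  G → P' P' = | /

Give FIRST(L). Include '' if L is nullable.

{ -, / }

From L → Q' P / Q: add FIRST(Q') = { - }.
L → / contributes {/}.
Union: FIRST(L) = { -, / }.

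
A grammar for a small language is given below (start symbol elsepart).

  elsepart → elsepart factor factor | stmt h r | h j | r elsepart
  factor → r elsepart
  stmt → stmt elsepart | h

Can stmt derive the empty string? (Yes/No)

No nonterminal in this grammar is nullable.
No production of stmt has an RHS whose symbols are all nullable, so stmt is not nullable.

No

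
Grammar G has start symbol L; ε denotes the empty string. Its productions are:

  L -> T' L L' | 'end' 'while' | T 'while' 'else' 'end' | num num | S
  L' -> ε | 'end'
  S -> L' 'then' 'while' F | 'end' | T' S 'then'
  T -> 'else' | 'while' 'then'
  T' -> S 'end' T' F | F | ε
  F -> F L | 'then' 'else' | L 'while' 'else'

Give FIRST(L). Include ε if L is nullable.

{ 'else', 'end', 'then', 'while', num }

From L -> T' L L': T' nullable, take FIRST(T') ∪ FIRST(L) = { 'else', 'end', 'then', 'while', num }.
L -> 'end' 'while' contributes {'end'}.
From L -> T 'while' 'else' 'end': add FIRST(T) = { 'else', 'while' }.
L -> num num contributes {num}.
From L -> S: add FIRST(S) = { 'else', 'end', 'then', 'while', num }.
Union: FIRST(L) = { 'else', 'end', 'then', 'while', num }.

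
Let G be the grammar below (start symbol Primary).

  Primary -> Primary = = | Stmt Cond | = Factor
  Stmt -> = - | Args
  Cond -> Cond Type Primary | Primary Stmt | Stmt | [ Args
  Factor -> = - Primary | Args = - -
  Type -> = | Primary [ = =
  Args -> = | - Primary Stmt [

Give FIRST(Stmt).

Stmt -> = - contributes {=}.
From Stmt -> Args: add FIRST(Args) = { -, = }.
Union: FIRST(Stmt) = { -, = }.

{ -, = }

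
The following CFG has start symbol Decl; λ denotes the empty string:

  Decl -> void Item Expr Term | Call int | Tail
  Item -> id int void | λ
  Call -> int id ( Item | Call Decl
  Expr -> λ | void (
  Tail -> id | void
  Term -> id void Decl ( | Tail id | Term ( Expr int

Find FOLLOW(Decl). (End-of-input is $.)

Decl is the start symbol, so $ ∈ FOLLOW(Decl).
In Call -> Call Decl: Decl is at the end, add FOLLOW(Call) = { id, int, void }.
In Term -> id void Decl (: add FIRST(() = { ( }.
Union: FOLLOW(Decl) = { $, (, id, int, void }.

{ $, (, id, int, void }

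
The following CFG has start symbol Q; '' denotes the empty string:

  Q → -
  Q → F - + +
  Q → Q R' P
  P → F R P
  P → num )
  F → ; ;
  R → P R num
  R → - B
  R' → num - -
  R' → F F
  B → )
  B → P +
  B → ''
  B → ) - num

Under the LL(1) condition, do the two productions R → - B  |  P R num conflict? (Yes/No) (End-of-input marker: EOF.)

FIRST(- B) = { - } and FIRST(P R num) = { ;, num }.
The FIRST sets are disjoint and neither alternative is nullable — no conflict.

No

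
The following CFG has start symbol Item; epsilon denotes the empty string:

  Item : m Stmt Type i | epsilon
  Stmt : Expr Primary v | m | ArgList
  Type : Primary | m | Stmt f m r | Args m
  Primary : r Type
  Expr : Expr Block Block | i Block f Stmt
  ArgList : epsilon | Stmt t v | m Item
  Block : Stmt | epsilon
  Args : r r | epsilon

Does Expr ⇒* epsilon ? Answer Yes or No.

Nullable nonterminals: ArgList, Args, Block, Item, Stmt.
No production of Expr has an RHS whose symbols are all nullable, so Expr is not nullable.

No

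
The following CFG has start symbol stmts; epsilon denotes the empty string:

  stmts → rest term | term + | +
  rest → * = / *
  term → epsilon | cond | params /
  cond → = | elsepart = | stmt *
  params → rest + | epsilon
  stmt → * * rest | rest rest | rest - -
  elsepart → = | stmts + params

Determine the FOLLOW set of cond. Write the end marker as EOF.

In term → cond: cond is at the end, add FOLLOW(term) = { EOF, + }.
Union: FOLLOW(cond) = { EOF, + }.

{ EOF, + }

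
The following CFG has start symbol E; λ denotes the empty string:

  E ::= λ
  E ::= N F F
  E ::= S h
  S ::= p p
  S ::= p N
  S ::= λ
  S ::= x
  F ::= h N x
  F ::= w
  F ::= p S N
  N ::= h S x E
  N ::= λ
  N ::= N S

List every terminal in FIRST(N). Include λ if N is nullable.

{ h, p, x, λ }

N ::= h S x E contributes {h}.
N ::= λ contributes λ.
From N ::= N S: N, S nullable, take FIRST(N) ∪ FIRST(S) = { h, p, x }; also λ since the whole RHS is nullable.
Union: FIRST(N) = { h, p, x, λ }.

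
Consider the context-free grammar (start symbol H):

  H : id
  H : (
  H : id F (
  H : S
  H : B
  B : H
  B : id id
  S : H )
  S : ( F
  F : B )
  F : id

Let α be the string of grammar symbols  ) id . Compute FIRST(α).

) is a terminal; add {)} and stop.

{ ) }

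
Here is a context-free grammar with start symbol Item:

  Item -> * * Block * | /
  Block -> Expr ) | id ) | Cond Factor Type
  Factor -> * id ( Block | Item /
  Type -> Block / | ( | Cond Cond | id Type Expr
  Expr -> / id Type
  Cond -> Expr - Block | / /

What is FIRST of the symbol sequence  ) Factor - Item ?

) is a terminal; add {)} and stop.

{ ) }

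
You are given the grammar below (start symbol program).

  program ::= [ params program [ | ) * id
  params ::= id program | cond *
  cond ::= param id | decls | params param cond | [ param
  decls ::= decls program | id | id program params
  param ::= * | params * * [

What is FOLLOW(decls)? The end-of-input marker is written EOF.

{ ), *, [ }

In cond ::= decls: decls is at the end, add FOLLOW(cond) = { * }.
In decls ::= decls program: add FIRST(program) = { ), [ }.
Union: FOLLOW(decls) = { ), *, [ }.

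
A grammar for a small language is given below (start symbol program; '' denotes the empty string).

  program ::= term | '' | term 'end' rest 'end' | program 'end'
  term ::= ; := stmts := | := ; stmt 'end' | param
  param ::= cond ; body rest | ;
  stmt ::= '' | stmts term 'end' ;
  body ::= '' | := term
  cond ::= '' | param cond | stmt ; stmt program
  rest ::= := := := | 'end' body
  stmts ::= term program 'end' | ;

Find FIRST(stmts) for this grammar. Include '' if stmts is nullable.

From stmts ::= term program 'end': add FIRST(term) = { :=, ; }.
stmts ::= ; contributes {;}.
Union: FIRST(stmts) = { :=, ; }.

{ :=, ; }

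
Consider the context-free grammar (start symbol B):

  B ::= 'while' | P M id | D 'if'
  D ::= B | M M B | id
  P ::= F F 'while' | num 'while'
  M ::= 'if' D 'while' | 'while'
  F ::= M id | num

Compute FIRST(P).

{ 'if', 'while', num }

From P ::= F F 'while': add FIRST(F) = { 'if', 'while', num }.
P ::= num 'while' contributes {num}.
Union: FIRST(P) = { 'if', 'while', num }.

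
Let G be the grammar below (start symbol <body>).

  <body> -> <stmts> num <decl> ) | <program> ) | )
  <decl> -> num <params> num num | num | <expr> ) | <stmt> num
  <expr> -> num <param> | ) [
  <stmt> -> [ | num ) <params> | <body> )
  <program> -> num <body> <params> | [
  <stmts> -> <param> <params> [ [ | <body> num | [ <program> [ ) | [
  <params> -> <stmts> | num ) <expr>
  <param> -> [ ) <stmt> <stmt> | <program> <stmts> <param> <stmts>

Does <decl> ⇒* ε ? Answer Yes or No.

No

No nonterminal in this grammar is nullable.
No production of <decl> has an RHS whose symbols are all nullable, so <decl> is not nullable.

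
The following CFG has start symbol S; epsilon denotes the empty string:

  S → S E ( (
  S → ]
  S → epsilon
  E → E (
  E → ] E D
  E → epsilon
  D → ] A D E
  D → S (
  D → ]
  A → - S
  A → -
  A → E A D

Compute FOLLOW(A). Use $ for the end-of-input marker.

{ (, ] }

In D → ] A D E: add FIRST(D E) = { (, ] }.
In A → E A D: add FIRST(D) = { (, ] }.
Union: FOLLOW(A) = { (, ] }.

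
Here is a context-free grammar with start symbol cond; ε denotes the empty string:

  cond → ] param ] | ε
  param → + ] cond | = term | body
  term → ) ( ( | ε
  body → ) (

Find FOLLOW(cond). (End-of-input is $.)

cond is the start symbol, so $ ∈ FOLLOW(cond).
In param → + ] cond: cond is at the end, add FOLLOW(param) = { ] }.
Union: FOLLOW(cond) = { $, ] }.

{ $, ] }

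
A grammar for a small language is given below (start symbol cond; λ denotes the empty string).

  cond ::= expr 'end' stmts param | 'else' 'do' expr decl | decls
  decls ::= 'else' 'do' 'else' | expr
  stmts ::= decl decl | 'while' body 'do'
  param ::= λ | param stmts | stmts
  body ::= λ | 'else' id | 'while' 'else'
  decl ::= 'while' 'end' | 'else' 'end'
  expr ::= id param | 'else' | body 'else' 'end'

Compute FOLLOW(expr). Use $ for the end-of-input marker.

In cond ::= expr 'end' stmts param: add FIRST('end' stmts param) = { 'end' }.
In cond ::= 'else' 'do' expr decl: add FIRST(decl) = { 'else', 'while' }.
In decls ::= expr: expr is at the end, add FOLLOW(decls) = { $ }.
Union: FOLLOW(expr) = { $, 'else', 'end', 'while' }.

{ $, 'else', 'end', 'while' }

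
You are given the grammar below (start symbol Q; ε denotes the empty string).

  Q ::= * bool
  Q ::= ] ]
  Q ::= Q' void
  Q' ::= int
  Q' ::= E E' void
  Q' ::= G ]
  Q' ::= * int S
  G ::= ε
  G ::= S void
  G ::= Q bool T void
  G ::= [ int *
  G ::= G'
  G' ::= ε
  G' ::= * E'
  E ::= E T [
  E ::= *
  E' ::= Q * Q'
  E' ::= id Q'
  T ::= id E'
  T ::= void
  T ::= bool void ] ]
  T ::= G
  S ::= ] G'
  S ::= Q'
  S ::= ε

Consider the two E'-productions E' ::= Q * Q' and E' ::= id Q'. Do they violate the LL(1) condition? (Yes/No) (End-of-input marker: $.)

FIRST(Q * Q') = { *, [, ], int, void } and FIRST(id Q') = { id }.
The FIRST sets are disjoint and neither alternative is nullable — no conflict.

No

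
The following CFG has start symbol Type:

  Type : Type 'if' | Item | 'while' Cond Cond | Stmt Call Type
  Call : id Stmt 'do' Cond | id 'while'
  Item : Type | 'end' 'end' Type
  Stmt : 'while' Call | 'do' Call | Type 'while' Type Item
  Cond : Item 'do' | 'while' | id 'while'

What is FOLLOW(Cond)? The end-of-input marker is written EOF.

{ EOF, 'do', 'end', 'if', 'while', id }

In Type : 'while' Cond Cond: add FIRST(Cond) = { 'do', 'end', 'while', id }.
In Type : 'while' Cond Cond: Cond is at the end, add FOLLOW(Type) = { EOF, 'do', 'end', 'if', 'while', id }.
In Call : id Stmt 'do' Cond: Cond is at the end, add FOLLOW(Call) = { 'do', 'end', 'while', id }.
Union: FOLLOW(Cond) = { EOF, 'do', 'end', 'if', 'while', id }.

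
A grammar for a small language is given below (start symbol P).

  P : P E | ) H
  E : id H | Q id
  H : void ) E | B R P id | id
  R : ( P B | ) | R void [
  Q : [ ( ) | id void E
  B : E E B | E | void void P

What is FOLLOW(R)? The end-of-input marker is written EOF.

{ ), void }

In H : B R P id: add FIRST(P id) = { ) }.
In R : R void [: add FIRST(void [) = { void }.
Union: FOLLOW(R) = { ), void }.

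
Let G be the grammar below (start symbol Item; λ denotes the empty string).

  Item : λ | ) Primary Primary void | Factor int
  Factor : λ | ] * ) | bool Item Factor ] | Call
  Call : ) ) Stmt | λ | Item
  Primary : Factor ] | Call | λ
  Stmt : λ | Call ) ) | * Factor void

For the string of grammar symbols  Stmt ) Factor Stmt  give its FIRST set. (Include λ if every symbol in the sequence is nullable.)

Add FIRST(Stmt)\{λ} = { ), *, ], bool, int }; Stmt is nullable, continue.
) is a terminal; add {)} and stop.

{ ), *, ], bool, int }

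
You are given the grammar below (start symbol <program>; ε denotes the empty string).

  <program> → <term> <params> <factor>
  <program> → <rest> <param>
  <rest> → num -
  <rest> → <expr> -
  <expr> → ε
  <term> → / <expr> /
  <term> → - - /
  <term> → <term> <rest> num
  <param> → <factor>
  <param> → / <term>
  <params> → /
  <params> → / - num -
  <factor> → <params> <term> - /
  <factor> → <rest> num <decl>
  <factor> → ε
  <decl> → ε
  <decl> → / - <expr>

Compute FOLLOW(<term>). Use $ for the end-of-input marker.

{ $, -, /, num }

In <program> → <term> <params> <factor>: add FIRST(<params> <factor>) = { / }.
In <term> → <term> <rest> num: add FIRST(<rest> num) = { -, num }.
In <param> → / <term>: <term> is at the end, add FOLLOW(<param>) = { $ }.
In <factor> → <params> <term> - /: add FIRST(- /) = { - }.
Union: FOLLOW(<term>) = { $, -, /, num }.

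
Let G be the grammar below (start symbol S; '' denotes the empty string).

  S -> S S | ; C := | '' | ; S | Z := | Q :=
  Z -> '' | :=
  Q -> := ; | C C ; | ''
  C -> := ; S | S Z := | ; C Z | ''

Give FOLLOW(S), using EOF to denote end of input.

S is the start symbol, so EOF ∈ FOLLOW(S).
In S -> S S: add FIRST(S)\{''} = { :=, ; }.
  Since S is nullable, also add FOLLOW(S) = { EOF, :=, ; }.
In S -> S S: S is at the end, add FOLLOW(S) = { EOF, :=, ; }.
In S -> ; S: S is at the end, add FOLLOW(S) = { EOF, :=, ; }.
In C -> := ; S: S is at the end, add FOLLOW(C) = { :=, ; }.
In C -> S Z :=: add FIRST(Z :=) = { := }.
Union: FOLLOW(S) = { EOF, :=, ; }.

{ EOF, :=, ; }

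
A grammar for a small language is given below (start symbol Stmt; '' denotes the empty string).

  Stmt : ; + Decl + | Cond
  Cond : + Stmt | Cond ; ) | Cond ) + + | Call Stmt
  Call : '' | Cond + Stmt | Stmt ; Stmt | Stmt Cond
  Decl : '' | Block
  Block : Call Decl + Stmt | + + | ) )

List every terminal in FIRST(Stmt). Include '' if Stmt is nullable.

{ +, ; }

Stmt : ; + Decl + contributes {;}.
From Stmt : Cond: add FIRST(Cond) = { +, ; }.
Union: FIRST(Stmt) = { +, ; }.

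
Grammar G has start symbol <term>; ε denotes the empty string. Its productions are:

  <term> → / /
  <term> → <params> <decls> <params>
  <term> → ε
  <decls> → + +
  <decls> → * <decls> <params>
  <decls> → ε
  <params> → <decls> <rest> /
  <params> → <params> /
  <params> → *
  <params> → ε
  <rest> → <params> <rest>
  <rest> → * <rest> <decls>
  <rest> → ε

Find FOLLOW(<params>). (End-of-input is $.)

{ $, *, +, / }

In <term> → <params> <decls> <params>: add FIRST(<decls> <params>)\{ε} = { *, +, / }.
  Since <decls> <params> is nullable, also add FOLLOW(<term>) = { $ }.
In <term> → <params> <decls> <params>: <params> is at the end, add FOLLOW(<term>) = { $ }.
In <decls> → * <decls> <params>: <params> is at the end, add FOLLOW(<decls>) = { $, *, +, / }.
In <params> → <params> /: add FIRST(/) = { / }.
In <rest> → <params> <rest>: add FIRST(<rest>)\{ε} = { *, +, / }.
  Since <rest> is nullable, also add FOLLOW(<rest>) = { *, +, / }.
Union: FOLLOW(<params>) = { $, *, +, / }.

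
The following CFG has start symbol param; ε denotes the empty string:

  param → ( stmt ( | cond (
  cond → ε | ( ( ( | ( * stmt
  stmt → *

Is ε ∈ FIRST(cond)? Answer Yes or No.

Yes

cond has an ε-production, so cond ⇒ ε.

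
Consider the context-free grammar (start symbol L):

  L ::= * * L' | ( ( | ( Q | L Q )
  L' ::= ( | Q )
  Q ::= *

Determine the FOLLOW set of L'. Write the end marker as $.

{ $, * }

In L ::= * * L': L' is at the end, add FOLLOW(L) = { $, * }.
Union: FOLLOW(L') = { $, * }.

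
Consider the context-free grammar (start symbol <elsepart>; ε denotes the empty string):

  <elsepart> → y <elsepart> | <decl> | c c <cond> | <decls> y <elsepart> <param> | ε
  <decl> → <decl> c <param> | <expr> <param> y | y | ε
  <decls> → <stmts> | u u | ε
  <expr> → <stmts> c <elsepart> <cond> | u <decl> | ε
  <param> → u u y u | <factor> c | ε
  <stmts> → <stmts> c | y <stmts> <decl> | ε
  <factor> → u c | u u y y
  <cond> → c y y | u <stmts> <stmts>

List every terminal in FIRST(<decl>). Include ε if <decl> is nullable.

{ c, u, y, ε }

From <decl> → <decl> c <param>: <decl> nullable, take FIRST(<decl>) ∪ {c} = { c, u, y }.
From <decl> → <expr> <param> y: <expr>, <param> nullable, take FIRST(<expr>) ∪ FIRST(<param>) ∪ {y} = { c, u, y }.
<decl> → y contributes {y}.
<decl> → ε contributes ε.
Union: FIRST(<decl>) = { c, u, y, ε }.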